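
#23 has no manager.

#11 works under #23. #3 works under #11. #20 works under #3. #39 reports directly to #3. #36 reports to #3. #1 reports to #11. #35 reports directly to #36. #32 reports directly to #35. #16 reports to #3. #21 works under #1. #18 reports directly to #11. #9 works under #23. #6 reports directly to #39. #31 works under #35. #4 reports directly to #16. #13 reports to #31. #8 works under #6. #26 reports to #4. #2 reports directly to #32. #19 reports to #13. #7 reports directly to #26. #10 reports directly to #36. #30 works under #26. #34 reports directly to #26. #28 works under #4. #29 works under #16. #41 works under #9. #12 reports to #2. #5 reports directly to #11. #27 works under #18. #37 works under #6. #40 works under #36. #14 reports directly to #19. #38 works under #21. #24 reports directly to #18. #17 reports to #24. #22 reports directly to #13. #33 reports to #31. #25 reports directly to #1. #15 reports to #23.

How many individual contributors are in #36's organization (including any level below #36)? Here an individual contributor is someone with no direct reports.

6

The people in #36's organization with no one reporting to them are #40, #10, #33, #22, #14, #12. That is 6.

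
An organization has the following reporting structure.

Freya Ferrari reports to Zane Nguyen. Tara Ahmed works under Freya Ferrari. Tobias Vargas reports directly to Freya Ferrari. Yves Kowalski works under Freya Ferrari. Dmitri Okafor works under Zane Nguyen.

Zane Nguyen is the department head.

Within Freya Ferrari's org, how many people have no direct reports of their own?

The people in Freya Ferrari's organization with no one reporting to them are Tobias Vargas, Yves Kowalski, Tara Ahmed. That is 3.

3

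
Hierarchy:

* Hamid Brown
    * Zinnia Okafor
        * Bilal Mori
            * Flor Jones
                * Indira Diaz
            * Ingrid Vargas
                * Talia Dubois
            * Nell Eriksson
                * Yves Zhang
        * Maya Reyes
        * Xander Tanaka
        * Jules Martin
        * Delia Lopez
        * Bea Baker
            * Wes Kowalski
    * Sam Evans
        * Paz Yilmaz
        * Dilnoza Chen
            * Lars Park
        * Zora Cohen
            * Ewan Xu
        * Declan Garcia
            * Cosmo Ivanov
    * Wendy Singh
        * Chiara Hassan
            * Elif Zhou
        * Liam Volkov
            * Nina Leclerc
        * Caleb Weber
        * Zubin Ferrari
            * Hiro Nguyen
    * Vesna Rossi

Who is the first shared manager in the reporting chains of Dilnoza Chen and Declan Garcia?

Dilnoza Chen's chain of managers is Sam Evans, Hamid Brown. Declan Garcia's chain of managers is Sam Evans, Hamid Brown. The first manager that appears in both chains is Sam Evans.

Sam Evans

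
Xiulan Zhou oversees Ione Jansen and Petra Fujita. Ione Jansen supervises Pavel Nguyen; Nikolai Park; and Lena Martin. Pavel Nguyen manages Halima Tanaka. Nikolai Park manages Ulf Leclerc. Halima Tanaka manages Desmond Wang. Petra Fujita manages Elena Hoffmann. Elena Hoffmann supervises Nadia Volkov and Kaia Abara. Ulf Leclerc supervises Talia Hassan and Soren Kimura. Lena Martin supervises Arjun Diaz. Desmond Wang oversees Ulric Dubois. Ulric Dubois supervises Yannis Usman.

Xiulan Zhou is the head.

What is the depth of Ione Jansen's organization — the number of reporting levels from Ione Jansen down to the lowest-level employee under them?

The longest chain under Ione Jansen runs Ione Jansen → Pavel Nguyen → Halima Tanaka → Desmond Wang → Ulric Dubois → Yannis Usman, which is 5 levels below Ione Jansen.

5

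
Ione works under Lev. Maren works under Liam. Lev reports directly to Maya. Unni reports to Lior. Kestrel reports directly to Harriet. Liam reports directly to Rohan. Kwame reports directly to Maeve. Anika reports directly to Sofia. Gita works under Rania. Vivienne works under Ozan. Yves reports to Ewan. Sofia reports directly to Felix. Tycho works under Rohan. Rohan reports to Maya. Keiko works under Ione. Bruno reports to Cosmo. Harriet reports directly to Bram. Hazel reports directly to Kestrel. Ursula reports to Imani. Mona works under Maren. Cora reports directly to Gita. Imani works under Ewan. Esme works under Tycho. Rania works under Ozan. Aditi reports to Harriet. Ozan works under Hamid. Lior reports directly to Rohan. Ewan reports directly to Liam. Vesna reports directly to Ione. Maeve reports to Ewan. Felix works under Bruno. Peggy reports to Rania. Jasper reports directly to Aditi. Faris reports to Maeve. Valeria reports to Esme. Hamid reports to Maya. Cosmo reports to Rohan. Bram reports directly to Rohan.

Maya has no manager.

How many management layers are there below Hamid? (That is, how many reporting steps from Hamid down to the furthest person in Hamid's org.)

The longest chain under Hamid runs Hamid → Ozan → Rania → Gita → Cora, which is 4 levels below Hamid.

4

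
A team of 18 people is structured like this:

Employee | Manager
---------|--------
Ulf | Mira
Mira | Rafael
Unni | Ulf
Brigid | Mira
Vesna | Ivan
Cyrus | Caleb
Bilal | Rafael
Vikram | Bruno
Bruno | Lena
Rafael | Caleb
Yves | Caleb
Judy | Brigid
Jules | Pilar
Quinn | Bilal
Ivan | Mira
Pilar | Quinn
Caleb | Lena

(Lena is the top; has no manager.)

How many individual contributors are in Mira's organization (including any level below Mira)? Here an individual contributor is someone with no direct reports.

3

The people in Mira's organization with no one reporting to them are Vesna, Judy, Unni. That is 3.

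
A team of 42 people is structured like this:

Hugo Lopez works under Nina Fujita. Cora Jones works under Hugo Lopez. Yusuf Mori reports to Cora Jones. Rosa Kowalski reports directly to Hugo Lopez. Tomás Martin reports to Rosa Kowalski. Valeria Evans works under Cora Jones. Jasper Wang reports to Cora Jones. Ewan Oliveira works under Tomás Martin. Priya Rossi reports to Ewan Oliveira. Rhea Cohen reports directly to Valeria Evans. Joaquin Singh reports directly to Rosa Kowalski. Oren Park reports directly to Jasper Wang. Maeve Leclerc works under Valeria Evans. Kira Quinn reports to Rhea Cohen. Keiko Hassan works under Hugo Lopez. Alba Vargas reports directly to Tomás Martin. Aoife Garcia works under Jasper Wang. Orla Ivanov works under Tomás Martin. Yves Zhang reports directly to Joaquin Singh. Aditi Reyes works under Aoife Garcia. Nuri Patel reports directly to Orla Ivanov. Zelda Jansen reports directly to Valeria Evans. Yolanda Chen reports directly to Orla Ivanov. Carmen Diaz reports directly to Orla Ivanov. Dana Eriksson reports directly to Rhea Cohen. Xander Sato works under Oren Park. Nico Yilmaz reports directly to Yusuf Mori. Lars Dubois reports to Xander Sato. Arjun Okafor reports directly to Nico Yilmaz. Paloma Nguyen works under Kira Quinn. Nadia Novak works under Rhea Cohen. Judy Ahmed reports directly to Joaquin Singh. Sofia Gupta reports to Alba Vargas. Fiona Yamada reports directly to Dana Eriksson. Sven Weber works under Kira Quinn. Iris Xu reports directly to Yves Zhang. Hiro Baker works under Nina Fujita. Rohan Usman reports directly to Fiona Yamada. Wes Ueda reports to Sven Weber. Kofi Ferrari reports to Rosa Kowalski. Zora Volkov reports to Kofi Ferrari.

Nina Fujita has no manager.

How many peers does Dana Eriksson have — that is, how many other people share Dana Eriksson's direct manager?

Dana Eriksson reports to Rhea Cohen. Rhea Cohen's other direct reports are Kira Quinn, Nadia Novak — 2 peers.

2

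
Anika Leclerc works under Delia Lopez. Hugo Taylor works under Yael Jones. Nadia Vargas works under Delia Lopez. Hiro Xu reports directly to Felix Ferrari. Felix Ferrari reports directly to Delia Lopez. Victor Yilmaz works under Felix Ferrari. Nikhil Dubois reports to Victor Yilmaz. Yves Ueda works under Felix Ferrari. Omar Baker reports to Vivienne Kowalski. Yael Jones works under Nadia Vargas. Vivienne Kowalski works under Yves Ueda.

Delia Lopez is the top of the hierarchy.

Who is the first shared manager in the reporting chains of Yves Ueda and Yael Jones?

Yves Ueda's chain of managers is Felix Ferrari, Delia Lopez. Yael Jones's chain of managers is Nadia Vargas, Delia Lopez. The first manager that appears in both chains is Delia Lopez.

Delia Lopez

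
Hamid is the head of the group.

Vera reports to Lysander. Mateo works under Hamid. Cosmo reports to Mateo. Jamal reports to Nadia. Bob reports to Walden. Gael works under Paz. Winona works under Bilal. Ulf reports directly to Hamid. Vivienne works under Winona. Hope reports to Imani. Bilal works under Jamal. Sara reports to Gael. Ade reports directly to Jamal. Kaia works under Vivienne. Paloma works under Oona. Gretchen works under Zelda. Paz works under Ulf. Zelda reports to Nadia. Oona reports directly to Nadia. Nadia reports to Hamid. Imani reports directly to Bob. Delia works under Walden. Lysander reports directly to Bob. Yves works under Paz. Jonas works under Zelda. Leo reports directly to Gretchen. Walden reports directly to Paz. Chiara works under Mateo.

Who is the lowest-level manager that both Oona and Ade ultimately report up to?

Nadia

Oona's chain of managers is Nadia, Hamid. Ade's chain of managers is Jamal, Nadia, Hamid. The first manager that appears in both chains is Nadia.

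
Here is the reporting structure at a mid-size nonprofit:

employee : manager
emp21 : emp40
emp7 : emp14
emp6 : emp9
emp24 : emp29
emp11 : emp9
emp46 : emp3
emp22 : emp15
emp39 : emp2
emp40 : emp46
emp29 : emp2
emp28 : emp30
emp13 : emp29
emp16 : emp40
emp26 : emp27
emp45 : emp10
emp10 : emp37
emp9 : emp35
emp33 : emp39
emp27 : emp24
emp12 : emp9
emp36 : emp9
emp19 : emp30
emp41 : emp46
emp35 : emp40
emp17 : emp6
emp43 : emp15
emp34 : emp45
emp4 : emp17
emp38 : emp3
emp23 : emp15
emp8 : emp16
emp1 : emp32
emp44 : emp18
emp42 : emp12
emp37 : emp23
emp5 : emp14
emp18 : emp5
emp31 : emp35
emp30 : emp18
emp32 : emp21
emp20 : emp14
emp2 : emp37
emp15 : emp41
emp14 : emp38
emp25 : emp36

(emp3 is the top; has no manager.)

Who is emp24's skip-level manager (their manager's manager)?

emp2

emp24 reports to emp29, and emp29 reports to emp2. So emp24's skip-level manager is emp2.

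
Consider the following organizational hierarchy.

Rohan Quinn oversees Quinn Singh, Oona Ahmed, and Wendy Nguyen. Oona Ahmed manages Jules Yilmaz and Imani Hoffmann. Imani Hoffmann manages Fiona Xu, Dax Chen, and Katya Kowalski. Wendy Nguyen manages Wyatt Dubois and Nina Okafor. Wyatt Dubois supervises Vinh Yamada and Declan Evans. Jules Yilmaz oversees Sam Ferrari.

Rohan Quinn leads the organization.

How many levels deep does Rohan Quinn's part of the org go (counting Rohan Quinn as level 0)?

3

The longest chain under Rohan Quinn runs Rohan Quinn → Wendy Nguyen → Wyatt Dubois → Declan Evans, which is 3 levels below Rohan Quinn.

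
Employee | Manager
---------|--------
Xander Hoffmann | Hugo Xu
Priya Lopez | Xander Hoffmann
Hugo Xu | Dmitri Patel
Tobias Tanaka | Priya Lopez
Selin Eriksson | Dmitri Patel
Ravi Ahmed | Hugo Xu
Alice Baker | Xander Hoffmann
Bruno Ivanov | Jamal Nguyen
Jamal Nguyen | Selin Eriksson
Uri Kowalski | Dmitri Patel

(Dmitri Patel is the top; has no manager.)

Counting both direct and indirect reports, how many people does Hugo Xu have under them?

Hugo Xu directly manages Xander Hoffmann, Ravi Ahmed. Under Xander Hoffmann: Alice Baker, Priya Lopez, Tobias Tanaka (3). Ravi Ahmed has no reports. So Hugo Xu's organization is 2 direct reports plus everyone under them: 4 + 1 = 5.

5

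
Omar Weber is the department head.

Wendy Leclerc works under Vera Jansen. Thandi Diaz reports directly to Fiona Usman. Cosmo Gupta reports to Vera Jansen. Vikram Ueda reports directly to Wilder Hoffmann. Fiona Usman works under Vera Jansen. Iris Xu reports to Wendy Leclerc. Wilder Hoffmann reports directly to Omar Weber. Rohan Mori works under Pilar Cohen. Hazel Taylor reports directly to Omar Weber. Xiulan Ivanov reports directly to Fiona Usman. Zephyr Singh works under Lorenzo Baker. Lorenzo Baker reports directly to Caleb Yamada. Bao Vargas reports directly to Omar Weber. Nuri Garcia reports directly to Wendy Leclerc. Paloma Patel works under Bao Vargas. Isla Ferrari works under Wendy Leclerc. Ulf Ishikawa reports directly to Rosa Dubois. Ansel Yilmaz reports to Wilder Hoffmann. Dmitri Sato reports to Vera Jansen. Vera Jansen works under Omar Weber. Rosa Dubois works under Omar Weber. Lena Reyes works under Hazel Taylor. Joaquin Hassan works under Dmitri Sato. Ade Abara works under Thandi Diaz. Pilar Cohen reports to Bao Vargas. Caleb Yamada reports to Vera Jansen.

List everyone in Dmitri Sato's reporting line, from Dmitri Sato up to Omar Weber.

Dmitri Sato -> Vera Jansen -> Omar Weber

Dmitri Sato reports to Vera Jansen. Vera Jansen reports to Omar Weber. Omar Weber is at the top.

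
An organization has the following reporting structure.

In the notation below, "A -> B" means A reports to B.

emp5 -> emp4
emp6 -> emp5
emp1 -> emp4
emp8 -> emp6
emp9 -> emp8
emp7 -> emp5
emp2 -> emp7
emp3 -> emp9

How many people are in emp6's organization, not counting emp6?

emp6 directly manages emp8. Under emp8: emp9, emp3 (2). That's 3 in total.

3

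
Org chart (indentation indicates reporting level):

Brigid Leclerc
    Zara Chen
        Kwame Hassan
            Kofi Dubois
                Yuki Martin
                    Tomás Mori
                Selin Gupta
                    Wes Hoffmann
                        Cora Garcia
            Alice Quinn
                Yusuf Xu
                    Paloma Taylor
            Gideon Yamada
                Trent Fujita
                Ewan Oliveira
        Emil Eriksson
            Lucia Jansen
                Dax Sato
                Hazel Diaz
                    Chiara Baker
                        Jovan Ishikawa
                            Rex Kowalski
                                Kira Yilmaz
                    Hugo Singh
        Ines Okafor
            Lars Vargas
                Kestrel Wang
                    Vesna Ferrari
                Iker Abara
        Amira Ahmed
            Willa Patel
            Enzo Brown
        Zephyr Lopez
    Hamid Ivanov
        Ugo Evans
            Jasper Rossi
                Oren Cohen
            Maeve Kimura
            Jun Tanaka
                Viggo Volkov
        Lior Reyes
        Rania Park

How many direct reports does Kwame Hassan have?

Kwame Hassan directly manages Kofi Dubois, Alice Quinn, Gideon Yamada. That is 3 direct reports.

3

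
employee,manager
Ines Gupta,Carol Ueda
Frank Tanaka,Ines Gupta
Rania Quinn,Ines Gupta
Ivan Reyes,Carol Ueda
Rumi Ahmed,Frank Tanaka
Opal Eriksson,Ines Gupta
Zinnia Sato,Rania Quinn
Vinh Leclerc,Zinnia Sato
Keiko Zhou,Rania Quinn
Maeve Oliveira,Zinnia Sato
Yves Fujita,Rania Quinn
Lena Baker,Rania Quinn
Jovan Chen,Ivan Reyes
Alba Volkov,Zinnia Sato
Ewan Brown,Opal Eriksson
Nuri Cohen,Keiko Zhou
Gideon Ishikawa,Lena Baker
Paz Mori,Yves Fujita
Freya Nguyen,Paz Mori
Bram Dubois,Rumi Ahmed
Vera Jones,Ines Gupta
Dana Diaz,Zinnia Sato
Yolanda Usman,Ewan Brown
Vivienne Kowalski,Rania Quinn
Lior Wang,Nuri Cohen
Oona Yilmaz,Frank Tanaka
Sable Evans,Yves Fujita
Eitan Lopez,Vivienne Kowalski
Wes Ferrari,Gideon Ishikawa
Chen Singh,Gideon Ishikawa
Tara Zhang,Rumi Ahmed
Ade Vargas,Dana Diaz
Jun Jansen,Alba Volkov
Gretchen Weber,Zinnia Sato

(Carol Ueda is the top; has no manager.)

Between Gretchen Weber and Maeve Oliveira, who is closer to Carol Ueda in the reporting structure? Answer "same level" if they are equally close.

Both Gretchen Weber and Maeve Oliveira are 4 levels below Carol Ueda.

same level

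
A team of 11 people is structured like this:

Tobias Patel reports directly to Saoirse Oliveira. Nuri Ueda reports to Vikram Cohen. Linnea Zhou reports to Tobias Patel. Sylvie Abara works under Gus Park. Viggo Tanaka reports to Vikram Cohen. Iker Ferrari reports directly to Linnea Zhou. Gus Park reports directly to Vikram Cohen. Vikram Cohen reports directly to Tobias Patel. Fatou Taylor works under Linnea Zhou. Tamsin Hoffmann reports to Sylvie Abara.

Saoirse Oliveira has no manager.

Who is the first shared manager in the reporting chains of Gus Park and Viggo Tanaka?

Vikram Cohen

Gus Park's chain of managers is Vikram Cohen, Tobias Patel, Saoirse Oliveira. Viggo Tanaka's chain of managers is Vikram Cohen, Tobias Patel, Saoirse Oliveira. The first manager that appears in both chains is Vikram Cohen.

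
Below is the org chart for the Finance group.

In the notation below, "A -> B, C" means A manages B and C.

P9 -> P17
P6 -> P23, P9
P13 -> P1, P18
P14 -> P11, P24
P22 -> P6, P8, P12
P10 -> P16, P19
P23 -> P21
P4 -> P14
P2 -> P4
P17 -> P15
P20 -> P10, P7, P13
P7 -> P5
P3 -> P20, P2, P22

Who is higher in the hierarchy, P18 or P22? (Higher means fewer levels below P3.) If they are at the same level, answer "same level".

P18 is 3 levels below P3; P22 is 1. P22 is higher.

P22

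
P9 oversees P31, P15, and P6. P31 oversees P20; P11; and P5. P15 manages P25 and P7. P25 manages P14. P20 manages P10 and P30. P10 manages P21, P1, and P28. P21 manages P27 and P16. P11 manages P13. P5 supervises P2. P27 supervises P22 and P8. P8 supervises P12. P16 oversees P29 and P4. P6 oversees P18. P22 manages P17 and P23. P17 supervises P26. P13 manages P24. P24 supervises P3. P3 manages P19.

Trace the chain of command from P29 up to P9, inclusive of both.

P29 reports to P16. P16 reports to P21. P21 reports to P10. P10 reports to P20. P20 reports to P31. P31 reports to P9. P9 is at the top.

P29 -> P16 -> P21 -> P10 -> P20 -> P31 -> P9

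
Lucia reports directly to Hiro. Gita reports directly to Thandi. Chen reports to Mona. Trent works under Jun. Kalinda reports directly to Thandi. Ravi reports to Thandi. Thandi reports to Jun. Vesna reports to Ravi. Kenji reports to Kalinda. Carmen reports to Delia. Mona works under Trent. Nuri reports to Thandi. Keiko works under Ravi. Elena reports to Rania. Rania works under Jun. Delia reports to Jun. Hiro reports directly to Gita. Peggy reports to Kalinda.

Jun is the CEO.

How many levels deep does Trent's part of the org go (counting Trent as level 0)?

The longest chain under Trent runs Trent → Mona → Chen, which is 2 levels below Trent.

2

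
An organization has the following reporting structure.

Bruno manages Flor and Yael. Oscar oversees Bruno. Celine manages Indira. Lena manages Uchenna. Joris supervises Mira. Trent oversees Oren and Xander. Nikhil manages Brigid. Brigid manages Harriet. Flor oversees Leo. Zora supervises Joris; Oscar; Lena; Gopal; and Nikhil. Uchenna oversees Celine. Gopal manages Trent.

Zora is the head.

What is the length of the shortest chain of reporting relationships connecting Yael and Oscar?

2

Yael is in Oscar's organization: the chain from Yael up to Oscar is Yael → Bruno → Oscar, which is 2 links.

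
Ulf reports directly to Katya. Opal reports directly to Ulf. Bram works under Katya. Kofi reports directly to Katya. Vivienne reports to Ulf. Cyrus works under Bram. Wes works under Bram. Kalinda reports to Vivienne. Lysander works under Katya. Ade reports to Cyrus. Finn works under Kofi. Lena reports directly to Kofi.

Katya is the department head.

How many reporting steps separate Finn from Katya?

2

Chain from Finn up to Katya: Finn → Kofi → Katya. That is 2 steps up, so Finn is 2 levels below Katya.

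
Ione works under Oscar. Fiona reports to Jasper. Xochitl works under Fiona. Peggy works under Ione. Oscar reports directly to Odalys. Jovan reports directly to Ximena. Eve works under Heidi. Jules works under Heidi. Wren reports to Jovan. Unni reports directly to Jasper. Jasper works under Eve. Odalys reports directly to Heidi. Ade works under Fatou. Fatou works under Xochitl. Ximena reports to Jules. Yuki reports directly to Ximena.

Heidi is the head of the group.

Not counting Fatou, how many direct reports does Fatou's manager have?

Fatou reports to Xochitl, and Xochitl has no other direct reports. Fatou has 0 peers.

0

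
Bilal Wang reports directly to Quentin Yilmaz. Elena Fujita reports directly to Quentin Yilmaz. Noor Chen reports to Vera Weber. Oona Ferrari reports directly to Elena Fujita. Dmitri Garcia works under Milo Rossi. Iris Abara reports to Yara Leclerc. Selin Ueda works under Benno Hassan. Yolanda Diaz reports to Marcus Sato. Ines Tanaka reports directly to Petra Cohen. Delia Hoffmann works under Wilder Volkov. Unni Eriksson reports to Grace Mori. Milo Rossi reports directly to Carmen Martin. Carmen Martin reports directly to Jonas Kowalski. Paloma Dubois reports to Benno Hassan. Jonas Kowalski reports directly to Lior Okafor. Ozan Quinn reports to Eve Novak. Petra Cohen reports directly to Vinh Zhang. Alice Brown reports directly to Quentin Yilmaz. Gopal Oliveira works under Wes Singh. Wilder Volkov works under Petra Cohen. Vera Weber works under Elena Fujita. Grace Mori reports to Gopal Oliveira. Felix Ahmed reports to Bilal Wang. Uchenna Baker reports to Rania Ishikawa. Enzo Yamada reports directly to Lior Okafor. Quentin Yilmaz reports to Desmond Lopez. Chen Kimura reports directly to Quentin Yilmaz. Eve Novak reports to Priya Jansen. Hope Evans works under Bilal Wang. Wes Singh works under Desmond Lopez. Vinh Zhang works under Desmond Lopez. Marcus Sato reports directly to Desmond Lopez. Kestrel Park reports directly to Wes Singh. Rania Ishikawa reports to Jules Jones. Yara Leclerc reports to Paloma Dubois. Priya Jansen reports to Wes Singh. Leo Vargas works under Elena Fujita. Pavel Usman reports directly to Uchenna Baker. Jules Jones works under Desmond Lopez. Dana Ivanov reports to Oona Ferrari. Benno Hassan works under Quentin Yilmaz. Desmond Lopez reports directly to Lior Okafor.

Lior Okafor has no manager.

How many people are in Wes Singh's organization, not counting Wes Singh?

7

Wes Singh directly manages Priya Jansen, Gopal Oliveira, Kestrel Park. Under Priya Jansen: Eve Novak, Ozan Quinn (2). Under Gopal Oliveira: Grace Mori, Unni Eriksson (2). Kestrel Park has no reports. So Wes Singh's organization is 3 direct reports plus everyone under them: 3 + 3 + 1 = 7.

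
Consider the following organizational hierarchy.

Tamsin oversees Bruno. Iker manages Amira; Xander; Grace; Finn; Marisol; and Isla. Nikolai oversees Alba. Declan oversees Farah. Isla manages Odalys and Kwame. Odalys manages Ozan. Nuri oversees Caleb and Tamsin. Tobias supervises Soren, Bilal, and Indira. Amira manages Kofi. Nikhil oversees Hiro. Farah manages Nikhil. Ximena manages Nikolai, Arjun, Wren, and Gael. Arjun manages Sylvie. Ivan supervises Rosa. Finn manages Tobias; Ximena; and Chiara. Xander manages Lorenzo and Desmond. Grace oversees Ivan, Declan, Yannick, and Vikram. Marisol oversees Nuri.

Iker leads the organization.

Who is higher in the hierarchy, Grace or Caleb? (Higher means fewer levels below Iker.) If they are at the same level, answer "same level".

Grace

Grace is 1 level below Iker; Caleb is 3. Grace is higher.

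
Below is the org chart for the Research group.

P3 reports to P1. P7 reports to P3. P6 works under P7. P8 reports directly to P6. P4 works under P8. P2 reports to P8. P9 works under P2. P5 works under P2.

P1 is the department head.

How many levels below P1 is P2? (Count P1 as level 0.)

Chain from P2 up to P1: P2 → P8 → P6 → P7 → P3 → P1. That is 5 steps up, so P2 is 5 levels below P1.

5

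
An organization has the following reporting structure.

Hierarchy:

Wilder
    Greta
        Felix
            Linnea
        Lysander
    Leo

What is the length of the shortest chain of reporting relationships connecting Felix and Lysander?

Felix is 1 level below Greta, and Lysander is 1 level below Greta (their lowest common manager). The shortest path runs up from Felix to Greta and back down to Lysander: 1 + 1 = 2 links.

2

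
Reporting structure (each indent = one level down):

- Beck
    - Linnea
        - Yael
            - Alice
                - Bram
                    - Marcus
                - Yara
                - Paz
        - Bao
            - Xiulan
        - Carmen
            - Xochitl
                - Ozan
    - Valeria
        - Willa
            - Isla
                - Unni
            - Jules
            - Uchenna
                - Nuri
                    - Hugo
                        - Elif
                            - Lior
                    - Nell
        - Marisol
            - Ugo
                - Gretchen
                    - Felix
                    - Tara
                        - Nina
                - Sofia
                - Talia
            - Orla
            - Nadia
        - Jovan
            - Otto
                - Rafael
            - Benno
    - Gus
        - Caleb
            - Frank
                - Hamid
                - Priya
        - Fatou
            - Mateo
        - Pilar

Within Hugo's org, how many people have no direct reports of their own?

1

The only person in Hugo's organization with no one reporting to them is Lior. That is 1.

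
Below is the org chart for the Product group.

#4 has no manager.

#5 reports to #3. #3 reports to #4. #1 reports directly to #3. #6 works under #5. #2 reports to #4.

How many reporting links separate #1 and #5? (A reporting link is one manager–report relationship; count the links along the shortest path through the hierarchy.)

2

#1 is 1 level below #3, and #5 is 1 level below #3 (their lowest common manager). The shortest path runs up from #1 to #3 and back down to #5: 1 + 1 = 2 links.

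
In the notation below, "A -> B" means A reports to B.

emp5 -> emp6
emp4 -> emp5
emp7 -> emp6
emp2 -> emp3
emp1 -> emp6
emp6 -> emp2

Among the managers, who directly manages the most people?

emp6

Direct-report counts: emp3 has 1; emp2 has 1; emp6 has 3; emp5 has 1. The largest is 3, held by emp6.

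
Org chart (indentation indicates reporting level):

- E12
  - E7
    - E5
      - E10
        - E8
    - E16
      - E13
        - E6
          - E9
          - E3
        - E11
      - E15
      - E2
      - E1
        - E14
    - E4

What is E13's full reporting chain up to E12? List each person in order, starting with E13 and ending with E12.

E13 -> E16 -> E7 -> E12

E13 reports to E16. E16 reports to E7. E7 reports to E12. E12 is at the top.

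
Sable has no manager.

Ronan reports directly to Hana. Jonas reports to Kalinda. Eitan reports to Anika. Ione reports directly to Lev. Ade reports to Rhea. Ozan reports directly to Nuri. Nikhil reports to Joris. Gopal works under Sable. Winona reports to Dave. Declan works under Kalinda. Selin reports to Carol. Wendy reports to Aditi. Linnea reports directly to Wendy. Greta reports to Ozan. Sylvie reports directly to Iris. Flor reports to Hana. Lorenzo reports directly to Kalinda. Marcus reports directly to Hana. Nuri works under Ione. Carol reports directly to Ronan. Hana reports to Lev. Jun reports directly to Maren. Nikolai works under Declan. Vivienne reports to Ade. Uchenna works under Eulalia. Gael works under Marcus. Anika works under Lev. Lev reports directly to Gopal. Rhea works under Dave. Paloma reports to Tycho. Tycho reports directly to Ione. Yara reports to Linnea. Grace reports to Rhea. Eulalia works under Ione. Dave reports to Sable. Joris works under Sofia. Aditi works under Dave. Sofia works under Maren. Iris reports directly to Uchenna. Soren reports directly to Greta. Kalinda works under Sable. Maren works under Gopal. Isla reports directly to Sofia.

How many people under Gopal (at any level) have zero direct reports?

The people in Gopal's organization with no one reporting to them are Jun, Nikhil, Isla, Selin, Gael, Flor, Sylvie, Paloma, Soren, Eitan. That is 10.

10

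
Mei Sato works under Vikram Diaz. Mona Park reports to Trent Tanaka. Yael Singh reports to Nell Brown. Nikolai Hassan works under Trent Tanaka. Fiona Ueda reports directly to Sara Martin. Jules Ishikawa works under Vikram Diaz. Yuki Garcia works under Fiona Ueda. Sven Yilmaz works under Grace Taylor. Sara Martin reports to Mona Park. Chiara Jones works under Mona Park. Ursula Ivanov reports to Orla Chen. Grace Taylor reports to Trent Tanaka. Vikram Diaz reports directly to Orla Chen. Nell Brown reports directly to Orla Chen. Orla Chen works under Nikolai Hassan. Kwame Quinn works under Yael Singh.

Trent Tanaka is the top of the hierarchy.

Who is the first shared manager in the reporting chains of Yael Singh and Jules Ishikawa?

Yael Singh's chain of managers is Nell Brown, Orla Chen, Nikolai Hassan, Trent Tanaka. Jules Ishikawa's chain of managers is Vikram Diaz, Orla Chen, Nikolai Hassan, Trent Tanaka. The first manager that appears in both chains is Orla Chen.

Orla Chen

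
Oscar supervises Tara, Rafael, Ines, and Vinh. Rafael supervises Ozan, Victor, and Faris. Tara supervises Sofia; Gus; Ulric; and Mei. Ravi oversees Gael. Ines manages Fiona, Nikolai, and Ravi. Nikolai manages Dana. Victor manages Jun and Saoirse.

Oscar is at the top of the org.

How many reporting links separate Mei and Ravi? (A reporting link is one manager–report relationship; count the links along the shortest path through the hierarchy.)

Mei is 2 levels below Oscar, and Ravi is 2 levels below Oscar (their lowest common manager). The shortest path runs up from Mei to Oscar and back down to Ravi: 2 + 2 = 4 links.

4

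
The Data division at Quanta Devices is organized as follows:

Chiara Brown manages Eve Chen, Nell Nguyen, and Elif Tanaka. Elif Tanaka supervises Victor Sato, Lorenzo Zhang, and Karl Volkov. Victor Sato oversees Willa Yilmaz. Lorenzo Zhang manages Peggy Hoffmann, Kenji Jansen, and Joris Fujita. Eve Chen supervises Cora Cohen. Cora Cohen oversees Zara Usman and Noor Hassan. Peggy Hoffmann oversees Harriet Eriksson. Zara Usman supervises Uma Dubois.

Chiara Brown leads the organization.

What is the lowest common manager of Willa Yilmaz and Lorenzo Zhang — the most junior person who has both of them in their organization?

Elif Tanaka

Willa Yilmaz's chain of managers is Victor Sato, Elif Tanaka, Chiara Brown. Lorenzo Zhang's chain of managers is Elif Tanaka, Chiara Brown. The first manager that appears in both chains is Elif Tanaka.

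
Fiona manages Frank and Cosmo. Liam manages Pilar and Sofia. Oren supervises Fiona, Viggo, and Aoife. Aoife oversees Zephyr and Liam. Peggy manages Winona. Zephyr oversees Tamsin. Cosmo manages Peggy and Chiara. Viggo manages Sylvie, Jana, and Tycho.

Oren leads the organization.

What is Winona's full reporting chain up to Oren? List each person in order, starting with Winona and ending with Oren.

Winona reports to Peggy. Peggy reports to Cosmo. Cosmo reports to Fiona. Fiona reports to Oren. Oren is at the top.

Winona -> Peggy -> Cosmo -> Fiona -> Oren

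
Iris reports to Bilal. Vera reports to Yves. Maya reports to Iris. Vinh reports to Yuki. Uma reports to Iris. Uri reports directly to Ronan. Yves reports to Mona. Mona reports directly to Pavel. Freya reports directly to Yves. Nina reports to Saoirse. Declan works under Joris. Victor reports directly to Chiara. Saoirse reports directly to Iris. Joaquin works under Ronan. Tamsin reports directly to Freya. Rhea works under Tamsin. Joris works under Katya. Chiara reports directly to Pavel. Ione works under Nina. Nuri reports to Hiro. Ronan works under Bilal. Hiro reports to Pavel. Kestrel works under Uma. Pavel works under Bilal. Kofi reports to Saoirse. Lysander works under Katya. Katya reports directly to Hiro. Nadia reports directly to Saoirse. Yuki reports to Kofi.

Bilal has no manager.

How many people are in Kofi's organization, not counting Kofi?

2

Kofi directly manages Yuki. Under Yuki: Vinh (1). That's 2 in total.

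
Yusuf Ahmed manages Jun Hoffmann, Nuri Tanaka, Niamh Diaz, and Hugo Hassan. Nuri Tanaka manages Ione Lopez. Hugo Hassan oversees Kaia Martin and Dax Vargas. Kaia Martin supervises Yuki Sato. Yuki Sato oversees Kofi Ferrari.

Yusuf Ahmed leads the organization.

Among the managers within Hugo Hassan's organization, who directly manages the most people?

Direct-report counts within Hugo Hassan's organization: Hugo Hassan has 2; Kaia Martin has 1; Yuki Sato has 1. The largest is 2, held by Hugo Hassan.

Hugo Hassan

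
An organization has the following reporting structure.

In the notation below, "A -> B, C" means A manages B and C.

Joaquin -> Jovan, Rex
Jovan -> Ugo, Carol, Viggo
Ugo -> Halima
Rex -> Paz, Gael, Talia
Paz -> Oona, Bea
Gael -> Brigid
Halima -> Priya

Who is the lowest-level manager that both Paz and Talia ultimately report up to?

Rex

Paz's chain of managers is Rex, Joaquin. Talia's chain of managers is Rex, Joaquin. The first manager that appears in both chains is Rex.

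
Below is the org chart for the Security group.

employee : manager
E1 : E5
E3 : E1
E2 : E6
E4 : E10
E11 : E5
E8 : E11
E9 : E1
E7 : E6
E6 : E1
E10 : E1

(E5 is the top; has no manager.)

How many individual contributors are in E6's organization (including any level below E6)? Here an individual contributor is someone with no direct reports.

2

The people in E6's organization with no one reporting to them are E2, E7. That is 2.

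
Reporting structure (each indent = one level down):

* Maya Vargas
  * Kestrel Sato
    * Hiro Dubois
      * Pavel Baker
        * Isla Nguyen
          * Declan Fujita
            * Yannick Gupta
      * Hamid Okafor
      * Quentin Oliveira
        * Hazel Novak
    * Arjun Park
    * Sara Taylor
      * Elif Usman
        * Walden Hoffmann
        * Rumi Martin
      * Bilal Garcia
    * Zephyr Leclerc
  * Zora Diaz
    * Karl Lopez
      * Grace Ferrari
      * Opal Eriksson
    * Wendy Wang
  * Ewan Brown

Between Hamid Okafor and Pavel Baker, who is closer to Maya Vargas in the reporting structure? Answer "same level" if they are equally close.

Both Hamid Okafor and Pavel Baker are 3 levels below Maya Vargas.

same level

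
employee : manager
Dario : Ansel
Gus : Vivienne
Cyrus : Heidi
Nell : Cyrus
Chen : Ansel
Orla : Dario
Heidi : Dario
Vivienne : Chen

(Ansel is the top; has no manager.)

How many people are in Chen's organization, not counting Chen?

Chen directly manages Vivienne. Under Vivienne: Gus (1). That's 2 in total.

2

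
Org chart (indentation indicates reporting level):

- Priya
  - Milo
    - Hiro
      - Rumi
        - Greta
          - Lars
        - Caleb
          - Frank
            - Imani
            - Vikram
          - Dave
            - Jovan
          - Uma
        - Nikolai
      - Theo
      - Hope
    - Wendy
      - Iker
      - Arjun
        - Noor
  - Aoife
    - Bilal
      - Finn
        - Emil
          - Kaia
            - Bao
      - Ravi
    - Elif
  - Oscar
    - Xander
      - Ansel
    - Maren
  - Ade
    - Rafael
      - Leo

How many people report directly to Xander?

1

Xander directly manages Ansel. That is 1 direct report.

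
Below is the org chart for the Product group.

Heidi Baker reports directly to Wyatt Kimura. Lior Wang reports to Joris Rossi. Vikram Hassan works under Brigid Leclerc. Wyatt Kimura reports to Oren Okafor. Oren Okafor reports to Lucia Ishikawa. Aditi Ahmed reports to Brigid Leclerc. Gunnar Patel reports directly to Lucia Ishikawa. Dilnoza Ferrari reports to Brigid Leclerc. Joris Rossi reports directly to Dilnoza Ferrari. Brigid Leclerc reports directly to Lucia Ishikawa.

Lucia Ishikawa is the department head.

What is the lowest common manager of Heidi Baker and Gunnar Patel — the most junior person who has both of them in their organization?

Heidi Baker's chain of managers is Wyatt Kimura, Oren Okafor, Lucia Ishikawa. Gunnar Patel's chain of managers is Lucia Ishikawa. The first manager that appears in both chains is Lucia Ishikawa.

Lucia Ishikawa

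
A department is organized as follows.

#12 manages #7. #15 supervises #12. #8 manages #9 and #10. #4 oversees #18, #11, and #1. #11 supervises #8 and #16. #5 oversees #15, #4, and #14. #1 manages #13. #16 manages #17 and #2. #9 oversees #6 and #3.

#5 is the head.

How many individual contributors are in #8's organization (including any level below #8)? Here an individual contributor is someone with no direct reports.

3

The people in #8's organization with no one reporting to them are #10, #3, #6. That is 3.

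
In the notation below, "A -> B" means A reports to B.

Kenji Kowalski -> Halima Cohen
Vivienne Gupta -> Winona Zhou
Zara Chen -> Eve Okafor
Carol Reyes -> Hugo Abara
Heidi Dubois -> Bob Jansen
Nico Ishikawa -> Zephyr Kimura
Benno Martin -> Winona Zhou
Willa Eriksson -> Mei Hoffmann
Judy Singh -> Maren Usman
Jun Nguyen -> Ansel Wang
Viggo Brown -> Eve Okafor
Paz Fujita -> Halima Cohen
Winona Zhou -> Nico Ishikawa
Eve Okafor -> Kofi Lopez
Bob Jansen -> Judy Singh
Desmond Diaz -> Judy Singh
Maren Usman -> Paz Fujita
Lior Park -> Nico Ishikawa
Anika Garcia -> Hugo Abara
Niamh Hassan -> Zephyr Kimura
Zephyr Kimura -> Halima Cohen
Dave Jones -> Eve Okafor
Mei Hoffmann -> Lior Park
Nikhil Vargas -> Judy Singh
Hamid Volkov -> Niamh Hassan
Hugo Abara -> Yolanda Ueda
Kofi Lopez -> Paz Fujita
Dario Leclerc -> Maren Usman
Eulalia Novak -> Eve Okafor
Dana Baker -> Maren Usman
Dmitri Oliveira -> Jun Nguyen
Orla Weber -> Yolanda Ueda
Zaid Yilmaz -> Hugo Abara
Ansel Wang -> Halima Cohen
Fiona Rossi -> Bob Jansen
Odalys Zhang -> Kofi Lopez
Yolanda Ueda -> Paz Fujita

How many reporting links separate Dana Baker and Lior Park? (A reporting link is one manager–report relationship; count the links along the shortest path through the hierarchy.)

6

Dana Baker is 3 levels below Halima Cohen, and Lior Park is 3 levels below Halima Cohen (their lowest common manager). The shortest path runs up from Dana Baker to Halima Cohen and back down to Lior Park: 3 + 3 = 6 links.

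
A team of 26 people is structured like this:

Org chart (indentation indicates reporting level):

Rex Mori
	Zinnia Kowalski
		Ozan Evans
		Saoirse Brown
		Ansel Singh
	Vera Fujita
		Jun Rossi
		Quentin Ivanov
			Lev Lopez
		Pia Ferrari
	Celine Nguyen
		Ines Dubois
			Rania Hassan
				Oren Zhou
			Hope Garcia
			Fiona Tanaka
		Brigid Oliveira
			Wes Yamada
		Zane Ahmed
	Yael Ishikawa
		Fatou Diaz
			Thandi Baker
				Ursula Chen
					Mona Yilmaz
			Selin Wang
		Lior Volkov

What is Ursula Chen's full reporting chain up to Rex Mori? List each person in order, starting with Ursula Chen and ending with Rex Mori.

Ursula Chen -> Thandi Baker -> Fatou Diaz -> Yael Ishikawa -> Rex Mori

Ursula Chen reports to Thandi Baker. Thandi Baker reports to Fatou Diaz. Fatou Diaz reports to Yael Ishikawa. Yael Ishikawa reports to Rex Mori. Rex Mori is at the top.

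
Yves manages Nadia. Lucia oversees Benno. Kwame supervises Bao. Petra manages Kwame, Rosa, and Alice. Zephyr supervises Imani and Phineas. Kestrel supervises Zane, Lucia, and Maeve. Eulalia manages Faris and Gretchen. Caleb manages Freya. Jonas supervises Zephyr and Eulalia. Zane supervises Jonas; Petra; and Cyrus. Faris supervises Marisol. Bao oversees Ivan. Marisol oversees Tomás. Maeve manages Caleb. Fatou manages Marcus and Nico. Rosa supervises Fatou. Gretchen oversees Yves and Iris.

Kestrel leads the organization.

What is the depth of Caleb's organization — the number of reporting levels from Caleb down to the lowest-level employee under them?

1

The longest chain under Caleb runs Caleb → Freya, which is 1 level below Caleb.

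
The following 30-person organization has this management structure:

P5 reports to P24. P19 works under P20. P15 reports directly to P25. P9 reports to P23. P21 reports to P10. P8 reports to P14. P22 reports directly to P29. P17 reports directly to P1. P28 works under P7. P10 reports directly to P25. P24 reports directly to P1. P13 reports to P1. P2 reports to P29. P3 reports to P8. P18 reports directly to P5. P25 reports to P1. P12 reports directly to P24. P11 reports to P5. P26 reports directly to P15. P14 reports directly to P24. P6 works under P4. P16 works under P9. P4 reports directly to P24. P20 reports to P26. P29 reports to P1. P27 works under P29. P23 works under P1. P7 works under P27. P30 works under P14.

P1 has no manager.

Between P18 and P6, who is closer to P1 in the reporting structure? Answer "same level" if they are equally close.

same level

Both P18 and P6 are 3 levels below P1.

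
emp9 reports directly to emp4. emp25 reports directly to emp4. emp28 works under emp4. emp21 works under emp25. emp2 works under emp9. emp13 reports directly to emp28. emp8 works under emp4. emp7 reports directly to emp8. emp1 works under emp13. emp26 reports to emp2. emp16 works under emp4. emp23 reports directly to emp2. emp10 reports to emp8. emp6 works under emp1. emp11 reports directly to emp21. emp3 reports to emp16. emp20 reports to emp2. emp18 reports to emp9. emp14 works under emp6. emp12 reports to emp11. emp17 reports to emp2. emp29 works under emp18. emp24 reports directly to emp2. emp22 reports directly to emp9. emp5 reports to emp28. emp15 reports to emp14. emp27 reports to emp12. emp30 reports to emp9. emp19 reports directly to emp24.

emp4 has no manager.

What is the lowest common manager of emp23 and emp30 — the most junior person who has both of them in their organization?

emp9

emp23's chain of managers is emp2, emp9, emp4. emp30's chain of managers is emp9, emp4. The first manager that appears in both chains is emp9.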